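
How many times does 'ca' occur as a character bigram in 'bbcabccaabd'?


Scanning 'bbcabccaabd' for bigram 'ca':
  Position 0: 'bb' -> no
  Position 1: 'bc' -> no
  Position 2: 'ca' -> MATCH
  Position 3: 'ab' -> no
  Position 4: 'bc' -> no
  Position 5: 'cc' -> no
  Position 6: 'ca' -> MATCH
  Position 7: 'aa' -> no
  Position 8: 'ab' -> no
  Position 9: 'bd' -> no
Total matches: 2

2


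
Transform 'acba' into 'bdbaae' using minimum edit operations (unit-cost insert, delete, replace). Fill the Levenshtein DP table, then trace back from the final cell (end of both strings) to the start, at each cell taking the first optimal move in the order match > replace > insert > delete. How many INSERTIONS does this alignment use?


Edit distance = 4. Backtracking from cell (4, 6) with preference match > replace > insert > delete,
then listing the resulting alignment 'acba' -> 'bdbaae' left to right:
  Step 1: replace a->b
  Step 2: replace c->d
  Step 3: keep 'b'
  Step 4: insert 'a' [insertion #1]
  Step 5: keep 'a'
  Step 6: insert 'e' [insertion #2]
Total insertions: 2

2


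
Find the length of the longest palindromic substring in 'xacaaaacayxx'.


Scanning 'xacaaaacayxx' for palindromic substrings.
Substring at positions 1-8: 'acaaaaca'.
Check: reverse('acaaaaca') = 'acaaaaca' -> palindrome confirmed.
Neighbouring characters ('x' / 'y') break symmetry, so it cannot extend further.
No longer palindromic substring exists; longest length = 8

8


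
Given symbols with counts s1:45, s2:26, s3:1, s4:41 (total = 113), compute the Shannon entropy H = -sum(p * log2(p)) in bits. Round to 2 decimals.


Computing entropy H = -sum(p_i * log2(p_i)):
  s1: p = 45/113 = 0.3982, -p*log2(p) = 0.5290
  s2: p = 26/113 = 0.2301, -p*log2(p) = 0.4877
  s3: p = 1/113 = 0.0088, -p*log2(p) = 0.0604
  s4: p = 41/113 = 0.3628, -p*log2(p) = 0.5307
H = sum of terms = 1.6078
Rounded to 2 decimals: 1.61

1.61


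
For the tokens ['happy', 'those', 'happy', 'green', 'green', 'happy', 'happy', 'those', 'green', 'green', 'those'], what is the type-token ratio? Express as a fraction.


Tokens: 11
Unique types: ('green', 'happy', 'those') = 3
TTR = 3/11
Already in lowest terms.

3/11


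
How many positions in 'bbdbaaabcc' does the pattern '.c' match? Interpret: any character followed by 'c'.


Pattern: .c means any character followed by 'c'.
Scanning 'bbdbaaabcc' position-by-position:
  Pos 0: window 'bb' -> no
  Pos 1: window 'bd' -> no
  Pos 2: window 'db' -> no
  Pos 3: window 'ba' -> no
  Pos 4: window 'aa' -> no
  Pos 5: window 'aa' -> no
  Pos 6: window 'ab' -> no
  Pos 7: window 'bc' -> MATCH
  Pos 8: window 'cc' -> MATCH
  Pos 9: window 'c' -> no
Total matches: 2

2


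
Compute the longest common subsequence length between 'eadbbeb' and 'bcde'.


DP table for LCS of 'eadbbeb' and 'bcde':
       b  c  d  e
    0  0  0  0  0
  e 0  0  0  0  1
  a 0  0  0  0  1
  d 0  0  0  1  1
  b 0  1  1  1  1
  b 0  1  1  1  1
  e 0  1  1  1  2
  b 0  1  1  1  2
LCS: 'de'
LCS length = 2

2


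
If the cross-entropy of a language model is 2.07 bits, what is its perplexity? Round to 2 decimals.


Perplexity formula: PP = 2^H
H = 2.07
PP = 2^2.07
Decompose: 2^2.07 = 2^2 * 2^0.07
2^2 = 4, 2^0.07 ~ 1.0497167
PP ~ 4 * 1.0497167 = 4.1988668
Rounded to 2 decimals: 4.20

4.20


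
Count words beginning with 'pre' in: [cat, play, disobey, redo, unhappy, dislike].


Checking each word for prefix 'pre':
  'cat' -> no (count: 0)
  'play' -> no (count: 0)
  'disobey' -> no (count: 0)
  'redo' -> no (count: 0)
  'unhappy' -> no (count: 0)
  'dislike' -> no (count: 0)
Total with prefix 'pre': 0

0


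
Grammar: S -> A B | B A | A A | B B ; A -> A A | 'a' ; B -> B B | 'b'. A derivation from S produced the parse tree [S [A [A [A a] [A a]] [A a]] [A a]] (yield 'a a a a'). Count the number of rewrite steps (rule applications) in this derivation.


Every bracketed nonterminal node [X ...] in the tree is produced by exactly one rule application.
Reading the tree off as a leftmost derivation:
  Step 1: S  =>  A A   (applied S -> A A)
  Step 2: A A  =>  A A A   (applied A -> A A)
  Step 3: A A A  =>  A A A A   (applied A -> A A)
  Step 4: A A A A  =>  a A A A   (applied A -> a)
  Step 5: a A A A  =>  a a A A   (applied A -> a)
  Step 6: a a A A  =>  a a a A   (applied A -> a)
  Step 7: a a a A  =>  a a a a   (applied A -> a)
Final yield: a a a a
Total rewrite steps: 7

7


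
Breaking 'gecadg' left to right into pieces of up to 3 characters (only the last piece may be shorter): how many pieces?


'gecadg' has 6 characters.
Chunking with max size 3:
  Chunk 1: 'gec' (positions 0-2)
  Chunk 2: 'adg' (positions 3-5)
Total chunks: ceil(6 / 3) = 2

2


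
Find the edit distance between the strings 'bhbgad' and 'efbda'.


Building DP table for s1='bhbgad' (len 6) and s2='efbda' (len 5):
       e  f  b  d  a
    0  1  2  3  4  5
  b 1  1  2  2  3  4
  h 2  2  2  3  3  4
  b 3  3  3  2  3  4
  g 4  4  4  3  3  4
  a 5  5  5  4  4  3
  d 6  6  6  5  4  4
Edit distance = dp[6][5] = 4

4


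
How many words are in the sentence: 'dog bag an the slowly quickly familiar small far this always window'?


Counting words by splitting on spaces:
  Word 1: 'dog'
  Word 2: 'bag'
  Word 3: 'an'
  Word 4: 'the'
  Word 5: 'slowly'
  Word 6: 'quickly'
  Word 7: 'familiar'
  Word 8: 'small'
  Word 9: 'far'
  Word 10: 'this'
  Word 11: 'always'
  Word 12: 'window'
Total words: 12

12


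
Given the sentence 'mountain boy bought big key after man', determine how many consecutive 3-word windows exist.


Word trigrams from [7] words:
  Trigram 1: (mountain boy bought)
  Trigram 2: (boy bought big)
  Trigram 3: (bought big key)
  Trigram 4: (big key after)
  Trigram 5: (key after man)
Total word trigrams: 7 - 2 = 5

5


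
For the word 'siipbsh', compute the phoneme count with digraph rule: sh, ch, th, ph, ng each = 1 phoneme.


Parsing 'siipbsh' greedily, digraphs first:
  's' -> consonant phoneme (phonemes so far: 1)
  'i' -> vowel phoneme (phonemes so far: 2)
  'i' -> vowel phoneme (phonemes so far: 3)
  'p' -> consonant phoneme (phonemes so far: 4)
  'b' -> consonant phoneme (phonemes so far: 5)
  'sh' -> digraph (1 consonant phoneme) (phonemes so far: 6)
Total phonemes: 6

6


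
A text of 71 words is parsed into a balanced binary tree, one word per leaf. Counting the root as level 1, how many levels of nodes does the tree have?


In a balanced binary tree with n leaves the deepest leaf is ceil(log2(n)) edges below the root,
so counting node levels inclusive of root and leaves gives ceil(log2(n)) + 1 levels.
log2(71) = 6.1497
ceil(6.1497) = 7
levels = 7 + 1 = 8

8


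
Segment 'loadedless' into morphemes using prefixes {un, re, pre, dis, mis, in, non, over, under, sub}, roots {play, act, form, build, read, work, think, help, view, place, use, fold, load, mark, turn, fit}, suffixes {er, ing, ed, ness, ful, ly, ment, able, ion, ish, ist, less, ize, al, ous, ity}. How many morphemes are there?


Segmenting 'loadedless' against the inventory:
  'load' -> root (morpheme 1)
  'ed' -> suffix (morpheme 2)
  'less' -> suffix (morpheme 3)
Total morphemes: 3

3


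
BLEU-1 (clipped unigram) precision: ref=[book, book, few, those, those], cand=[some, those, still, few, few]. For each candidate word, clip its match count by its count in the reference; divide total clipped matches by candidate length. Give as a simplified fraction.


Reference word counts: {'book': 2, 'few': 1, 'those': 2}
Checking each candidate word (with clipping):
  'some' -> not in reference -> no match (matches: 0)
  'those' -> in reference (ref count 2, used 1/2) -> match (matches: 1)
  'still' -> not in reference -> no match (matches: 1)
  'few' -> in reference (ref count 1, used 1/1) -> match (matches: 2)
  'few' -> ref count 1 already used up (1/1) -> clipped, no match (matches: 2)
Clipped matches: 2, Candidate length: 5
Precision = 2/5

2/5


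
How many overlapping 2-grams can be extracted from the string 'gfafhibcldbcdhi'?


String 'gfafhibcldbcdhi' has length L = 15.
Number of overlapping n-grams = L - n + 1
Substituting: 15 - 2 + 1 = 14

14


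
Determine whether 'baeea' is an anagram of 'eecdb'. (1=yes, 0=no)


Sort characters of 'baeea': 'aabee'
Sort characters of 'eecdb': 'bcdee'
Sorted forms differ -> they are NOT anagrams
Result: 0

0


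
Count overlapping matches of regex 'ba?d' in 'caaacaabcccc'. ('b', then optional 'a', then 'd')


Pattern: ba?d means 'b', then optional 'a', then 'd'.
Scanning 'caaacaabcccc' position-by-position:
  Pos 0: window 'caa' -> no
  Pos 1: window 'aaa' -> no
  Pos 2: window 'aac' -> no
  Pos 3: window 'aca' -> no
  Pos 4: window 'caa' -> no
  Pos 5: window 'aab' -> no
  Pos 6: window 'abc' -> no
  Pos 7: window 'bcc' -> no
  Pos 8: window 'ccc' -> no
  Pos 9: window 'ccc' -> no
  Pos 10: window 'cc' -> no
  Pos 11: window 'c' -> no
Total matches: 0

0


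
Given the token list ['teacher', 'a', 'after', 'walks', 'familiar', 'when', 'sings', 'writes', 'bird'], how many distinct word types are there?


Listing all tokens and tracking unique types:
  Token 1: 'teacher' -> NEW (unique so far: 1)
  Token 2: 'a' -> NEW (unique so far: 2)
  Token 3: 'after' -> NEW (unique so far: 3)
  Token 4: 'walks' -> NEW (unique so far: 4)
  Token 5: 'familiar' -> NEW (unique so far: 5)
  Token 6: 'when' -> NEW (unique so far: 6)
  Token 7: 'sings' -> NEW (unique so far: 7)
  Token 8: 'writes' -> NEW (unique so far: 8)
  Token 9: 'bird' -> NEW (unique so far: 9)
Unique types: ('a', 'after', 'bird', 'familiar', 'sings', 'teacher', 'walks', 'when', 'writes')
Vocabulary size: 9

9


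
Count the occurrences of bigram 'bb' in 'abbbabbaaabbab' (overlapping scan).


Scanning 'abbbabbaaabbab' for bigram 'bb':
  Position 0: 'ab' -> no
  Position 1: 'bb' -> MATCH
  Position 2: 'bb' -> MATCH
  Position 3: 'ba' -> no
  Position 4: 'ab' -> no
  Position 5: 'bb' -> MATCH
  Position 6: 'ba' -> no
  Position 7: 'aa' -> no
  Position 8: 'aa' -> no
  Position 9: 'ab' -> no
  Position 10: 'bb' -> MATCH
  Position 11: 'ba' -> no
  Position 12: 'ab' -> no
Total matches: 4

4


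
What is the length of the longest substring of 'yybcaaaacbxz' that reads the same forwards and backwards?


Scanning 'yybcaaaacbxz' for palindromic substrings.
Substring at positions 2-9: 'bcaaaacb'.
Check: reverse('bcaaaacb') = 'bcaaaacb' -> palindrome confirmed.
Neighbouring characters ('y' / 'x') break symmetry, so it cannot extend further.
No longer palindromic substring exists; longest length = 8

8


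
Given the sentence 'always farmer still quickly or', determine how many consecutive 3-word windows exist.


Word trigrams from [5] words:
  Trigram 1: (always farmer still)
  Trigram 2: (farmer still quickly)
  Trigram 3: (still quickly or)
Total word trigrams: 5 - 2 = 3

3


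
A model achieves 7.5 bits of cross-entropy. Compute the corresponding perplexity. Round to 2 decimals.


Perplexity formula: PP = 2^H
H = 7.5
PP = 2^7.5
Decompose: 2^7.5 = 2^7 * 2^0.5 = 2^7 * sqrt(2)
2^7 = 128, sqrt(2) ~ 1.4142136
PP ~ 128 * 1.4142136 = 181.0193408
Rounded to 2 decimals: 181.02

181.02


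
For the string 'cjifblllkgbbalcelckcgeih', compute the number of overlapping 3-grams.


String 'cjifblllkgbbalcelckcgeih' has length L = 24.
Number of overlapping n-grams = L - n + 1
Substituting: 24 - 3 + 1 = 22

22


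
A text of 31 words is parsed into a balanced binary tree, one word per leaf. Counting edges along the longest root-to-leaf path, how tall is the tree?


In a balanced binary tree with n leaves the deepest leaf is ceil(log2(n)) edges below the root.
log2(31) = 4.9542
ceil(4.9542) = 5
height (edges) = 5

5


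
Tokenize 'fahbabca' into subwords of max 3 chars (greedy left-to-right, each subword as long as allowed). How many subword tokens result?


'fahbabca' has 8 characters.
Chunking with max size 3:
  Chunk 1: 'fah' (positions 0-2)
  Chunk 2: 'bab' (positions 3-5)
  Chunk 3: 'ca' (positions 6-7)
Total chunks: ceil(8 / 3) = 3

3


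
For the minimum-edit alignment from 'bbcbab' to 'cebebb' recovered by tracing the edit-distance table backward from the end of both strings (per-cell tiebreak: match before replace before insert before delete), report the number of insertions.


Edit distance = 4. Backtracking from cell (6, 6) with preference match > replace > insert > delete,
then listing the resulting alignment 'bbcbab' -> 'cebebb' left to right:
  Step 1: insert 'c' [insertion #1]
  Step 2: replace b->e
  Step 3: keep 'b'
  Step 4: replace c->e
  Step 5: keep 'b'
  Step 6: delete 'a'
  Step 7: keep 'b'
Total insertions: 1

1


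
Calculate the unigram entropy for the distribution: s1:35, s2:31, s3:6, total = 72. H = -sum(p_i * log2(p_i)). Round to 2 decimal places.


Computing entropy H = -sum(p_i * log2(p_i)):
  s1: p = 35/72 = 0.4861, -p*log2(p) = 0.5059
  s2: p = 31/72 = 0.4306, -p*log2(p) = 0.5234
  s3: p = 6/72 = 0.0833, -p*log2(p) = 0.2987
H = sum of terms = 1.3280
Rounded to 2 decimals: 1.33

1.33


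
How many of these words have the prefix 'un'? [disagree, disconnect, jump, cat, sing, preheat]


Checking each word for prefix 'un':
  'disagree' -> no (count: 0)
  'disconnect' -> no (count: 0)
  'jump' -> no (count: 0)
  'cat' -> no (count: 0)
  'sing' -> no (count: 0)
  'preheat' -> no (count: 0)
Total with prefix 'un': 0

0


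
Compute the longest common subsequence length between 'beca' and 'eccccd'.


DP table for LCS of 'beca' and 'eccccd':
       e  c  c  c  c  d
    0  0  0  0  0  0  0
  b 0  0  0  0  0  0  0
  e 0  1  1  1  1  1  1
  c 0  1  2  2  2  2  2
  a 0  1  2  2  2  2  2
LCS: 'ec'
LCS length = 2

2


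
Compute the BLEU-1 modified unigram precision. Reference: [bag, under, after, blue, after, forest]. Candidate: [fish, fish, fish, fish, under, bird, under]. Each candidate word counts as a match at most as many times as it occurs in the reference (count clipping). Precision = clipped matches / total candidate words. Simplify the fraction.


Reference word counts: {'after': 2, 'bag': 1, 'blue': 1, 'forest': 1, 'under': 1}
Checking each candidate word (with clipping):
  'fish' -> not in reference -> no match (matches: 0)
  'fish' -> not in reference -> no match (matches: 0)
  'fish' -> not in reference -> no match (matches: 0)
  'fish' -> not in reference -> no match (matches: 0)
  'under' -> in reference (ref count 1, used 1/1) -> match (matches: 1)
  'bird' -> not in reference -> no match (matches: 1)
  'under' -> ref count 1 already used up (1/1) -> clipped, no match (matches: 1)
Clipped matches: 1, Candidate length: 7
Precision = 1/7

1/7


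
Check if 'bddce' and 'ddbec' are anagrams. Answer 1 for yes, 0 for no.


Sort characters of 'bddce': 'bcdde'
Sort characters of 'ddbec': 'bcdde'
Sorted forms match -> they ARE anagrams
Result: 1

1


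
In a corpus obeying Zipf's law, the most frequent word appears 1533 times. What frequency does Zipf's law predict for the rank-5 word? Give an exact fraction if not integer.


Zipf's law: freq(rank) = f1 / rank
f1 = 1533, rank = 5
freq = 1533 / 5
GCD(1533, 5) = 1
Simplified: 1533/5

1533/5


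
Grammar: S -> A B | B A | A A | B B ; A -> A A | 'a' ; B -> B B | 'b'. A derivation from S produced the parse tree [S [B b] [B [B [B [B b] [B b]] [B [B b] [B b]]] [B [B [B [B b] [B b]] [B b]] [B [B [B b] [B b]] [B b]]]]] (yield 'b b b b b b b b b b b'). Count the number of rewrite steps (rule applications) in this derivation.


Every bracketed nonterminal node [X ...] in the tree is produced by exactly one rule application.
Reading the tree off as a leftmost derivation:
  Step 1: S  =>  B B   (applied S -> B B)
  Step 2: B B  =>  b B   (applied B -> b)
  Step 3: b B  =>  b B B   (applied B -> B B)
  Step 4: b B B  =>  b B B B   (applied B -> B B)
  Step 5: b B B B  =>  b B B B B   (applied B -> B B)
  Step 6: b B B B B  =>  b b B B B   (applied B -> b)
  Step 7: b b B B B  =>  b b b B B   (applied B -> b)
  Step 8: b b b B B  =>  b b b B B B   (applied B -> B B)
  Step 9: b b b B B B  =>  b b b b B B   (applied B -> b)
  Step 10: b b b b B B  =>  b b b b b B   (applied B -> b)
  Step 11: b b b b b B  =>  b b b b b B B   (applied B -> B B)
  Step 12: b b b b b B B  =>  b b b b b B B B   (applied B -> B B)
  Step 13: b b b b b B B B  =>  b b b b b B B B B   (applied B -> B B)
  Step 14: b b b b b B B B B  =>  b b b b b b B B B   (applied B -> b)
  Step 15: b b b b b b B B B  =>  b b b b b b b B B   (applied B -> b)
  Step 16: b b b b b b b B B  =>  b b b b b b b b B   (applied B -> b)
  Step 17: b b b b b b b b B  =>  b b b b b b b b B B   (applied B -> B B)
  Step 18: b b b b b b b b B B  =>  b b b b b b b b B B B   (applied B -> B B)
  Step 19: b b b b b b b b B B B  =>  b b b b b b b b b B B   (applied B -> b)
  Step 20: b b b b b b b b b B B  =>  b b b b b b b b b b B   (applied B -> b)
  Step 21: b b b b b b b b b b B  =>  b b b b b b b b b b b   (applied B -> b)
Final yield: b b b b b b b b b b b
Total rewrite steps: 21

21


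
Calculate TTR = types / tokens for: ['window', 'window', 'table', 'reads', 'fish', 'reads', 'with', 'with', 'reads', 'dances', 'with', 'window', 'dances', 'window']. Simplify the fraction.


Tokens: 14
Unique types: ('dances', 'fish', 'reads', 'table', 'window', 'with') = 6
TTR = 6/14
Simplify: divide both by 2 -> 3/7
TTR = 3/7

3/7


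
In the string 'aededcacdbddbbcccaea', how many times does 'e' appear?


Scanning 'aededcacdbddbbcccaea' for 'e':
  Position 1: 'e' -> MATCH (count: 1)
  Position 3: 'e' -> MATCH (count: 2)
  Position 18: 'e' -> MATCH (count: 3)
Total occurrences of 'e': 3

3


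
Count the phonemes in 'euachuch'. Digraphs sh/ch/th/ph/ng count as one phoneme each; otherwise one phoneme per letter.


Parsing 'euachuch' greedily, digraphs first:
  'e' -> vowel phoneme (phonemes so far: 1)
  'u' -> vowel phoneme (phonemes so far: 2)
  'a' -> vowel phoneme (phonemes so far: 3)
  'ch' -> digraph (1 consonant phoneme) (phonemes so far: 4)
  'u' -> vowel phoneme (phonemes so far: 5)
  'ch' -> digraph (1 consonant phoneme) (phonemes so far: 6)
Total phonemes: 6

6


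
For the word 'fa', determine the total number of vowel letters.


Scanning each character of 'fa':
  Position 1: 'f' -> consonant (running count: 0)
  Position 2: 'a' -> vowel (running count: 1)
Total vowels: 1

1


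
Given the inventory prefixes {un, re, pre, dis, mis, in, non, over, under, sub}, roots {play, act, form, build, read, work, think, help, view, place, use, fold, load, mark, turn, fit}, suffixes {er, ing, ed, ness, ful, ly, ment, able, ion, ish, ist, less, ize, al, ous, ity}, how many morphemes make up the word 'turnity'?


Segmenting 'turnity' against the inventory:
  'turn' -> root (morpheme 1)
  'ity' -> suffix (morpheme 2)
Total morphemes: 2

2


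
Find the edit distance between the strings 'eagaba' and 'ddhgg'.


Building DP table for s1='eagaba' (len 6) and s2='ddhgg' (len 5):
       d  d  h  g  g
    0  1  2  3  4  5
  e 1  1  2  3  4  5
  a 2  2  2  3  4  5
  g 3  3  3  3  3  4
  a 4  4  4  4  4  4
  b 5  5  5  5  5  5
  a 6  6  6  6  6  6
Edit distance = dp[6][5] = 6

6


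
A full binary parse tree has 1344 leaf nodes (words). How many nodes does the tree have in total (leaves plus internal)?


Leaf nodes (terminals): 1344
Internal nodes = n - 1 = 1344 - 1 = 1343
Total = leaves + internal = 1344 + 1343 = 2687

2687


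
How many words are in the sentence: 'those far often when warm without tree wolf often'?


Counting words by splitting on spaces:
  Word 1: 'those'
  Word 2: 'far'
  Word 3: 'often'
  Word 4: 'when'
  Word 5: 'warm'
  Word 6: 'without'
  Word 7: 'tree'
  Word 8: 'wolf'
  Word 9: 'often'
Total words: 9

9


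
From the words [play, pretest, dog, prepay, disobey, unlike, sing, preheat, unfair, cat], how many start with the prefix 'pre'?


Checking each word for prefix 'pre':
  'play' -> no (count: 0)
  'pretest' -> YES, starts with 'pre' (count: 1)
  'dog' -> no (count: 1)
  'prepay' -> YES, starts with 'pre' (count: 2)
  'disobey' -> no (count: 2)
  'unlike' -> no (count: 2)
  'sing' -> no (count: 2)
  'preheat' -> YES, starts with 'pre' (count: 3)
  'unfair' -> no (count: 3)
  'cat' -> no (count: 3)
Total with prefix 'pre': 3

3


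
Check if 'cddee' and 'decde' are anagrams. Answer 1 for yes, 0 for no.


Sort characters of 'cddee': 'cddee'
Sort characters of 'decde': 'cddee'
Sorted forms match -> they ARE anagrams
Result: 1

1


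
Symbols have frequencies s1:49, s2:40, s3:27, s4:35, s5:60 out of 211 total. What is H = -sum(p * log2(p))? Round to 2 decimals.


Computing entropy H = -sum(p_i * log2(p_i)):
  s1: p = 49/211 = 0.2322, -p*log2(p) = 0.4892
  s2: p = 40/211 = 0.1896, -p*log2(p) = 0.4548
  s3: p = 27/211 = 0.1280, -p*log2(p) = 0.3796
  s4: p = 35/211 = 0.1659, -p*log2(p) = 0.4299
  s5: p = 60/211 = 0.2844, -p*log2(p) = 0.5159
H = sum of terms = 2.2694
Rounded to 2 decimals: 2.27

2.27


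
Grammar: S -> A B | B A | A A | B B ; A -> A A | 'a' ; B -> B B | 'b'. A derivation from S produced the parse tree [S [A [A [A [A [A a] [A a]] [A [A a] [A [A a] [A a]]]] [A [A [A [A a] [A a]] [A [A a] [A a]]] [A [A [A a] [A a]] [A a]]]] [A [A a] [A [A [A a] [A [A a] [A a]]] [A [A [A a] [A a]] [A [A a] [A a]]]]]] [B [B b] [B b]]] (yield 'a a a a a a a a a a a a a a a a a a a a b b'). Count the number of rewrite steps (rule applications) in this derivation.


Every bracketed nonterminal node [X ...] in the tree is produced by exactly one rule application.
Reading the tree off as a leftmost derivation:
  Step 1: S  =>  A B   (applied S -> A B)
  Step 2: A B  =>  A A B   (applied A -> A A)
  Step 3: A A B  =>  A A A B   (applied A -> A A)
  Step 4: A A A B  =>  A A A A B   (applied A -> A A)
  Step 5: A A A A B  =>  A A A A A B   (applied A -> A A)
  Step 6: A A A A A B  =>  a A A A A B   (applied A -> a)
  Step 7: a A A A A B  =>  a a A A A B   (applied A -> a)
  Step 8: a a A A A B  =>  a a A A A A B   (applied A -> A A)
  Step 9: a a A A A A B  =>  a a a A A A B   (applied A -> a)
  Step 10: a a a A A A B  =>  a a a A A A A B   (applied A -> A A)
  Step 11: a a a A A A A B  =>  a a a a A A A B   (applied A -> a)
  Step 12: a a a a A A A B  =>  a a a a a A A B   (applied A -> a)
  Step 13: a a a a a A A B  =>  a a a a a A A A B   (applied A -> A A)
  Step 14: a a a a a A A A B  =>  a a a a a A A A A B   (applied A -> A A)
  Step 15: a a a a a A A A A B  =>  a a a a a A A A A A B   (applied A -> A A)
  Step 16: a a a a a A A A A A B  =>  a a a a a a A A A A B   (applied A -> a)
  Step 17: a a a a a a A A A A B  =>  a a a a a a a A A A B   (applied A -> a)
  Step 18: a a a a a a a A A A B  =>  a a a a a a a A A A A B   (applied A -> A A)
  Step 19: a a a a a a a A A A A B  =>  a a a a a a a a A A A B   (applied A -> a)
  Step 20: a a a a a a a a A A A B  =>  a a a a a a a a a A A B   (applied A -> a)
  Step 21: a a a a a a a a a A A B  =>  a a a a a a a a a A A A B   (applied A -> A A)
  Step 22: a a a a a a a a a A A A B  =>  a a a a a a a a a A A A A B   (applied A -> A A)
  Step 23: a a a a a a a a a A A A A B  =>  a a a a a a a a a a A A A B   (applied A -> a)
  Step 24: a a a a a a a a a a A A A B  =>  a a a a a a a a a a a A A B   (applied A -> a)
  Step 25: a a a a a a a a a a a A A B  =>  a a a a a a a a a a a a A B   (applied A -> a)
  Step 26: a a a a a a a a a a a a A B  =>  a a a a a a a a a a a a A A B   (applied A -> A A)
  Step 27: a a a a a a a a a a a a A A B  =>  a a a a a a a a a a a a a A B   (applied A -> a)
  Step 28: a a a a a a a a a a a a a A B  =>  a a a a a a a a a a a a a A A B   (applied A -> A A)
  Step 29: a a a a a a a a a a a a a A A B  =>  a a a a a a a a a a a a a A A A B   (applied A -> A A)
  Step 30: a a a a a a a a a a a a a A A A B  =>  a a a a a a a a a a a a a a A A B   (applied A -> a)
  Step 31: a a a a a a a a a a a a a a A A B  =>  a a a a a a a a a a a a a a A A A B   (applied A -> A A)
  Step 32: a a a a a a a a a a a a a a A A A B  =>  a a a a a a a a a a a a a a a A A B   (applied A -> a)
  Step 33: a a a a a a a a a a a a a a a A A B  =>  a a a a a a a a a a a a a a a a A B   (applied A -> a)
  Step 34: a a a a a a a a a a a a a a a a A B  =>  a a a a a a a a a a a a a a a a A A B   (applied A -> A A)
  Step 35: a a a a a a a a a a a a a a a a A A B  =>  a a a a a a a a a a a a a a a a A A A B   (applied A -> A A)
  Step 36: a a a a a a a a a a a a a a a a A A A B  =>  a a a a a a a a a a a a a a a a a A A B   (applied A -> a)
  Step 37: a a a a a a a a a a a a a a a a a A A B  =>  a a a a a a a a a a a a a a a a a a A B   (applied A -> a)
  Step 38: a a a a a a a a a a a a a a a a a a A B  =>  a a a a a a a a a a a a a a a a a a A A B   (applied A -> A A)
  Step 39: a a a a a a a a a a a a a a a a a a A A B  =>  a a a a a a a a a a a a a a a a a a a A B   (applied A -> a)
  Step 40: a a a a a a a a a a a a a a a a a a a A B  =>  a a a a a a a a a a a a a a a a a a a a B   (applied A -> a)
  Step 41: a a a a a a a a a a a a a a a a a a a a B  =>  a a a a a a a a a a a a a a a a a a a a B B   (applied B -> B B)
  Step 42: a a a a a a a a a a a a a a a a a a a a B B  =>  a a a a a a a a a a a a a a a a a a a a b B   (applied B -> b)
  Step 43: a a a a a a a a a a a a a a a a a a a a b B  =>  a a a a a a a a a a a a a a a a a a a a b b   (applied B -> b)
Final yield: a a a a a a a a a a a a a a a a a a a a b b
Total rewrite steps: 43

43


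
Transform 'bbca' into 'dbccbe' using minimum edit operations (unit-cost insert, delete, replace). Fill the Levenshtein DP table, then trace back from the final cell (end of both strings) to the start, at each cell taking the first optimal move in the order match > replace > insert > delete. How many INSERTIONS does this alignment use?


Edit distance = 4. Backtracking from cell (4, 6) with preference match > replace > insert > delete,
then listing the resulting alignment 'bbca' -> 'dbccbe' left to right:
  Step 1: insert 'd' [insertion #1]
  Step 2: keep 'b'
  Step 3: replace b->c
  Step 4: keep 'c'
  Step 5: insert 'b' [insertion #2]
  Step 6: replace a->e
Total insertions: 2

2


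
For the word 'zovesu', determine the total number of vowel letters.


Scanning each character of 'zovesu':
  Position 1: 'z' -> consonant (running count: 0)
  Position 2: 'o' -> vowel (running count: 1)
  Position 3: 'v' -> consonant (running count: 1)
  Position 4: 'e' -> vowel (running count: 2)
  Position 5: 's' -> consonant (running count: 2)
  Position 6: 'u' -> vowel (running count: 3)
Total vowels: 3

3


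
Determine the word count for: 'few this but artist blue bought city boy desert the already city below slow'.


Counting words by splitting on spaces:
  Word 1: 'few'
  Word 2: 'this'
  Word 3: 'but'
  Word 4: 'artist'
  Word 5: 'blue'
  Word 6: 'bought'
  Word 7: 'city'
  Word 8: 'boy'
  Word 9: 'desert'
  Word 10: 'the'
  Word 11: 'already'
  Word 12: 'city'
  Word 13: 'below'
  Word 14: 'slow'
Total words: 14

14


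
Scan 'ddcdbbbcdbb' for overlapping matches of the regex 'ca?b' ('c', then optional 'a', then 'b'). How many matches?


Pattern: ca?b means 'c', then optional 'a', then 'b'.
Scanning 'ddcdbbbcdbb' position-by-position:
  Pos 0: window 'ddc' -> no
  Pos 1: window 'dcd' -> no
  Pos 2: window 'cdb' -> no
  Pos 3: window 'dbb' -> no
  Pos 4: window 'bbb' -> no
  Pos 5: window 'bbc' -> no
  Pos 6: window 'bcd' -> no
  Pos 7: window 'cdb' -> no
  Pos 8: window 'dbb' -> no
  Pos 9: window 'bb' -> no
  Pos 10: window 'b' -> no
Total matches: 0

0


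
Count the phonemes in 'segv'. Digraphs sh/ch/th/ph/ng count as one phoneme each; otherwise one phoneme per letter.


Parsing 'segv' greedily, digraphs first:
  's' -> consonant phoneme (phonemes so far: 1)
  'e' -> vowel phoneme (phonemes so far: 2)
  'g' -> consonant phoneme (phonemes so far: 3)
  'v' -> consonant phoneme (phonemes so far: 4)
Total phonemes: 4

4


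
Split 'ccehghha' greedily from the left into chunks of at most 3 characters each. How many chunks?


'ccehghha' has 8 characters.
Chunking with max size 3:
  Chunk 1: 'cce' (positions 0-2)
  Chunk 2: 'hgh' (positions 3-5)
  Chunk 3: 'ha' (positions 6-7)
Total chunks: ceil(8 / 3) = 3

3


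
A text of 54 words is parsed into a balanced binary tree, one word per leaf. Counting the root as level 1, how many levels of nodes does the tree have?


In a balanced binary tree with n leaves the deepest leaf is ceil(log2(n)) edges below the root,
so counting node levels inclusive of root and leaves gives ceil(log2(n)) + 1 levels.
log2(54) = 5.7549
ceil(5.7549) = 6
levels = 6 + 1 = 7

7


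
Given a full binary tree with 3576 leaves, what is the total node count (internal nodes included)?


Leaf nodes (terminals): 3576
Internal nodes = n - 1 = 3576 - 1 = 3575
Total = leaves + internal = 3576 + 3575 = 7151

7151


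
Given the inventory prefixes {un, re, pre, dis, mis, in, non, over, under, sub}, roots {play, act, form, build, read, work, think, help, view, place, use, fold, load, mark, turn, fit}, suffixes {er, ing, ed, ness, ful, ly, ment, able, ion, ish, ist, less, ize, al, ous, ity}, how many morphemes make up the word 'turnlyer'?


Segmenting 'turnlyer' against the inventory:
  'turn' -> root (morpheme 1)
  'ly' -> suffix (morpheme 2)
  'er' -> suffix (morpheme 3)
Total morphemes: 3

3


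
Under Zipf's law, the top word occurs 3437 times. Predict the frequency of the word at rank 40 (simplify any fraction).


Zipf's law: freq(rank) = f1 / rank
f1 = 3437, rank = 40
freq = 3437 / 40
GCD(3437, 40) = 1
Simplified: 3437/40

3437/40


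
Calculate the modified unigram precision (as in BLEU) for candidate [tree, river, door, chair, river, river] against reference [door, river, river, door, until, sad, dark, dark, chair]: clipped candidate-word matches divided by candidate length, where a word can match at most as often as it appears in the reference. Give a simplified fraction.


Reference word counts: {'chair': 1, 'dark': 2, 'door': 2, 'river': 2, 'sad': 1, 'until': 1}
Checking each candidate word (with clipping):
  'tree' -> not in reference -> no match (matches: 0)
  'river' -> in reference (ref count 2, used 1/2) -> match (matches: 1)
  'door' -> in reference (ref count 2, used 1/2) -> match (matches: 2)
  'chair' -> in reference (ref count 1, used 1/1) -> match (matches: 3)
  'river' -> in reference (ref count 2, used 2/2) -> match (matches: 4)
  'river' -> ref count 2 already used up (2/2) -> clipped, no match (matches: 4)
Clipped matches: 4, Candidate length: 6
Precision = 4/6 = 2/3

2/3


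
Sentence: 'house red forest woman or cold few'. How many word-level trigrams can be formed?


Word trigrams from [7] words:
  Trigram 1: (house red forest)
  Trigram 2: (red forest woman)
  Trigram 3: (forest woman or)
  Trigram 4: (woman or cold)
  Trigram 5: (or cold few)
Total word trigrams: 7 - 2 = 5

5


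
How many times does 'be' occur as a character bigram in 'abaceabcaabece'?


Scanning 'abaceabcaabece' for bigram 'be':
  Position 0: 'ab' -> no
  Position 1: 'ba' -> no
  Position 2: 'ac' -> no
  Position 3: 'ce' -> no
  Position 4: 'ea' -> no
  Position 5: 'ab' -> no
  Position 6: 'bc' -> no
  Position 7: 'ca' -> no
  Position 8: 'aa' -> no
  Position 9: 'ab' -> no
  Position 10: 'be' -> MATCH
  Position 11: 'ec' -> no
  Position 12: 'ce' -> no
Total matches: 1

1


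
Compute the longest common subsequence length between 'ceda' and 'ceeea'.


DP table for LCS of 'ceda' and 'ceeea':
       c  e  e  e  a
    0  0  0  0  0  0
  c 0  1  1  1  1  1
  e 0  1  2  2  2  2
  d 0  1  2  2  2  2
  a 0  1  2  2  2  3
LCS: 'cea'
LCS length = 3

3


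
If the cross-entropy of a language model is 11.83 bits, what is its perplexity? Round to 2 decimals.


Perplexity formula: PP = 2^H
H = 11.83
PP = 2^11.83
Decompose: 2^11.83 = 2^11 * 2^0.83
2^11 = 2048, 2^0.83 ~ 1.7776854
PP ~ 2048 * 1.7776854 = 3640.6996992
Rounded to 2 decimals: 3640.70

3640.70


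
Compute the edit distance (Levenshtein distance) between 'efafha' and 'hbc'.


Building DP table for s1='efafha' (len 6) and s2='hbc' (len 3):
       h  b  c
    0  1  2  3
  e 1  1  2  3
  f 2  2  2  3
  a 3  3  3  3
  f 4  4  4  4
  h 5  4  5  5
  a 6  5  5  6
Edit distance = dp[6][3] = 6

6


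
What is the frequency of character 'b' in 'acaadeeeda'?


Scanning 'acaadeeeda' for 'b':
  No matches found.
Total occurrences of 'b': 0

0


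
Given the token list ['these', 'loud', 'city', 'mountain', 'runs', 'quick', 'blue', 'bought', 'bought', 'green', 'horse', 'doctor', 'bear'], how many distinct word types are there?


Listing all tokens and tracking unique types:
  Token 1: 'these' -> NEW (unique so far: 1)
  Token 2: 'loud' -> NEW (unique so far: 2)
  Token 3: 'city' -> NEW (unique so far: 3)
  Token 4: 'mountain' -> NEW (unique so far: 4)
  Token 5: 'runs' -> NEW (unique so far: 5)
  Token 6: 'quick' -> NEW (unique so far: 6)
  Token 7: 'blue' -> NEW (unique so far: 7)
  Token 8: 'bought' -> NEW (unique so far: 8)
  Token 9: 'bought' -> duplicate (unique so far: 8)
  Token 10: 'green' -> NEW (unique so far: 9)
  Token 11: 'horse' -> NEW (unique so far: 10)
  Token 12: 'doctor' -> NEW (unique so far: 11)
  Token 13: 'bear' -> NEW (unique so far: 12)
Unique types: ('bear', 'blue', 'bought', 'city', 'doctor', 'green', 'horse', 'loud', 'mountain', 'quick', 'runs', 'these')
Vocabulary size: 12

12


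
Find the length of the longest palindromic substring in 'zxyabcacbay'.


Scanning 'zxyabcacbay' for palindromic substrings.
Substring at positions 2-10: 'yabcacbay'.
Check: reverse('yabcacbay') = 'yabcacbay' -> palindrome confirmed.
Neighbouring characters ('x' / '-') break symmetry, so it cannot extend further.
No longer palindromic substring exists; longest length = 9

9


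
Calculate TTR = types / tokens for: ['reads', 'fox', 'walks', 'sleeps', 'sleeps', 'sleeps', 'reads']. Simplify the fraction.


Tokens: 7
Unique types: ('fox', 'reads', 'sleeps', 'walks') = 4
TTR = 4/7
Already in lowest terms.

4/7


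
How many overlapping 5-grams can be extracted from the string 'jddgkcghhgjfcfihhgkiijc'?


String 'jddgkcghhgjfcfihhgkiijc' has length L = 23.
Number of overlapping n-grams = L - n + 1
Substituting: 23 - 5 + 1 = 19

19


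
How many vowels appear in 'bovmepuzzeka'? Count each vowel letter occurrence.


Scanning each character of 'bovmepuzzeka':
  Position 1: 'b' -> consonant (running count: 0)
  Position 2: 'o' -> vowel (running count: 1)
  Position 3: 'v' -> consonant (running count: 1)
  Position 4: 'm' -> consonant (running count: 1)
  Position 5: 'e' -> vowel (running count: 2)
  Position 6: 'p' -> consonant (running count: 2)
  Position 7: 'u' -> vowel (running count: 3)
  Position 8: 'z' -> consonant (running count: 3)
  Position 9: 'z' -> consonant (running count: 3)
  Position 10: 'e' -> vowel (running count: 4)
  Position 11: 'k' -> consonant (running count: 4)
  Position 12: 'a' -> vowel (running count: 5)
Total vowels: 5

5


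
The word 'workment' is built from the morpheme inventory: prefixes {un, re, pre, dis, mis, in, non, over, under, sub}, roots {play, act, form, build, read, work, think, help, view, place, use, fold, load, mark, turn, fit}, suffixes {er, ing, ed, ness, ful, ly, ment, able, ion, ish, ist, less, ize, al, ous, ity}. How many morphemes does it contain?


Segmenting 'workment' against the inventory:
  'work' -> root (morpheme 1)
  'ment' -> suffix (morpheme 2)
Total morphemes: 2

2


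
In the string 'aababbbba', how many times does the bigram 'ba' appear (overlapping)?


Scanning 'aababbbba' for bigram 'ba':
  Position 0: 'aa' -> no
  Position 1: 'ab' -> no
  Position 2: 'ba' -> MATCH
  Position 3: 'ab' -> no
  Position 4: 'bb' -> no
  Position 5: 'bb' -> no
  Position 6: 'bb' -> no
  Position 7: 'ba' -> MATCH
Total matches: 2

2


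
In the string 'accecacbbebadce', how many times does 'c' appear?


Scanning 'accecacbbebadce' for 'c':
  Position 1: 'c' -> MATCH (count: 1)
  Position 2: 'c' -> MATCH (count: 2)
  Position 4: 'c' -> MATCH (count: 3)
  Position 6: 'c' -> MATCH (count: 4)
  Position 13: 'c' -> MATCH (count: 5)
Total occurrences of 'c': 5

5


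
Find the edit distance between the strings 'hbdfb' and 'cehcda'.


Building DP table for s1='hbdfb' (len 5) and s2='cehcda' (len 6):
       c  e  h  c  d  a
    0  1  2  3  4  5  6
  h 1  1  2  2  3  4  5
  b 2  2  2  3  3  4  5
  d 3  3  3  3  4  3  4
  f 4  4  4  4  4  4  4
  b 5  5  5  5  5  5  5
Edit distance = dp[5][6] = 5

5


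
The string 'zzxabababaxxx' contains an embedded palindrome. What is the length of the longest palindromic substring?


Scanning 'zzxabababaxxx' for palindromic substrings.
Substring at positions 2-10: 'xabababax'.
Check: reverse('xabababax') = 'xabababax' -> palindrome confirmed.
Neighbouring characters ('z' / 'x') break symmetry, so it cannot extend further.
No longer palindromic substring exists; longest length = 9

9


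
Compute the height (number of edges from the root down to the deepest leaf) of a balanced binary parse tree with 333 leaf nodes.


In a balanced binary tree with n leaves the deepest leaf is ceil(log2(n)) edges below the root.
log2(333) = 8.3794
ceil(8.3794) = 9
height (edges) = 9

9


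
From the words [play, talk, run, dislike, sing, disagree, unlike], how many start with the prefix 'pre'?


Checking each word for prefix 'pre':
  'play' -> no (count: 0)
  'talk' -> no (count: 0)
  'run' -> no (count: 0)
  'dislike' -> no (count: 0)
  'sing' -> no (count: 0)
  'disagree' -> no (count: 0)
  'unlike' -> no (count: 0)
Total with prefix 'pre': 0

0


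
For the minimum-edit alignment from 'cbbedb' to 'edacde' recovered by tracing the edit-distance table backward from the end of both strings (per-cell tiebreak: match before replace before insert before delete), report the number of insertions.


Edit distance = 5. Backtracking from cell (6, 6) with preference match > replace > insert > delete,
then listing the resulting alignment 'cbbedb' -> 'edacde' left to right:
  Step 1: replace c->e
  Step 2: replace b->d
  Step 3: replace b->a
  Step 4: replace e->c
  Step 5: keep 'd'
  Step 6: replace b->e
Total insertions: 0

0


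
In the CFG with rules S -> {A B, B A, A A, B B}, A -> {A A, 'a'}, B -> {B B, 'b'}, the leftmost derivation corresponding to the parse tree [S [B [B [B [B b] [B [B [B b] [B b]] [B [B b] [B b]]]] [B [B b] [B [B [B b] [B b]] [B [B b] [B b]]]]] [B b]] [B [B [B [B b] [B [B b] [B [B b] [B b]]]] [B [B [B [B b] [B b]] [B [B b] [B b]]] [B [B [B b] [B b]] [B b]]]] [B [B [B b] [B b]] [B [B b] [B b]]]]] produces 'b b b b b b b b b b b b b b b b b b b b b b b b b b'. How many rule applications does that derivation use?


Every bracketed nonterminal node [X ...] in the tree is produced by exactly one rule application.
Reading the tree off as a leftmost derivation:
  Step 1: S  =>  B B   (applied S -> B B)
  Step 2: B B  =>  B B B   (applied B -> B B)
  Step 3: B B B  =>  B B B B   (applied B -> B B)
  Step 4: B B B B  =>  B B B B B   (applied B -> B B)
  Step 5: B B B B B  =>  b B B B B   (applied B -> b)
  Step 6: b B B B B  =>  b B B B B B   (applied B -> B B)
  Step 7: b B B B B B  =>  b B B B B B B   (applied B -> B B)
  Step 8: b B B B B B B  =>  b b B B B B B   (applied B -> b)
  Step 9: b b B B B B B  =>  b b b B B B B   (applied B -> b)
  Step 10: b b b B B B B  =>  b b b B B B B B   (applied B -> B B)
  Step 11: b b b B B B B B  =>  b b b b B B B B   (applied B -> b)
  Step 12: b b b b B B B B  =>  b b b b b B B B   (applied B -> b)
  Step 13: b b b b b B B B  =>  b b b b b B B B B   (applied B -> B B)
  Step 14: b b b b b B B B B  =>  b b b b b b B B B   (applied B -> b)
  Step 15: b b b b b b B B B  =>  b b b b b b B B B B   (applied B -> B B)
  Step 16: b b b b b b B B B B  =>  b b b b b b B B B B B   (applied B -> B B)
  Step 17: b b b b b b B B B B B  =>  b b b b b b b B B B B   (applied B -> b)
  Step 18: b b b b b b b B B B B  =>  b b b b b b b b B B B   (applied B -> b)
  Step 19: b b b b b b b b B B B  =>  b b b b b b b b B B B B   (applied B -> B B)
  Step 20: b b b b b b b b B B B B  =>  b b b b b b b b b B B B   (applied B -> b)
  Step 21: b b b b b b b b b B B B  =>  b b b b b b b b b b B B   (applied B -> b)
  Step 22: b b b b b b b b b b B B  =>  b b b b b b b b b b b B   (applied B -> b)
  Step 23: b b b b b b b b b b b B  =>  b b b b b b b b b b b B B   (applied B -> B B)
  Step 24: b b b b b b b b b b b B B  =>  b b b b b b b b b b b B B B   (applied B -> B B)
  Step 25: b b b b b b b b b b b B B B  =>  b b b b b b b b b b b B B B B   (applied B -> B B)
  Step 26: b b b b b b b b b b b B B B B  =>  b b b b b b b b b b b b B B B   (applied B -> b)
  Step 27: b b b b b b b b b b b b B B B  =>  b b b b b b b b b b b b B B B B   (applied B -> B B)
  Step 28: b b b b b b b b b b b b B B B B  =>  b b b b b b b b b b b b b B B B   (applied B -> b)
  Step 29: b b b b b b b b b b b b b B B B  =>  b b b b b b b b b b b b b B B B B   (applied B -> B B)
  Step 30: b b b b b b b b b b b b b B B B B  =>  b b b b b b b b b b b b b b B B B   (applied B -> b)
  Step 31: b b b b b b b b b b b b b b B B B  =>  b b b b b b b b b b b b b b b B B   (applied B -> b)
  Step 32: b b b b b b b b b b b b b b b B B  =>  b b b b b b b b b b b b b b b B B B   (applied B -> B B)
  Step 33: b b b b b b b b b b b b b b b B B B  =>  b b b b b b b b b b b b b b b B B B B   (applied B -> B B)
  Step 34: b b b b b b b b b b b b b b b B B B B  =>  b b b b b b b b b b b b b b b B B B B B   (applied B -> B B)
  Step 35: b b b b b b b b b b b b b b b B B B B B  =>  b b b b b b b b b b b b b b b b B B B B   (applied B -> b)
  Step 36: b b b b b b b b b b b b b b b b B B B B  =>  b b b b b b b b b b b b b b b b b B B B   (applied B -> b)
  Step 37: b b b b b b b b b b b b b b b b b B B B  =>  b b b b b b b b b b b b b b b b b B B B B   (applied B -> B B)
  Step 38: b b b b b b b b b b b b b b b b b B B B B  =>  b b b b b b b b b b b b b b b b b b B B B   (applied B -> b)
  Step 39: b b b b b b b b b b b b b b b b b b B B B  =>  b b b b b b b b b b b b b b b b b b b B B   (applied B -> b)
  Step 40: b b b b b b b b b b b b b b b b b b b B B  =>  b b b b b b b b b b b b b b b b b b b B B B   (applied B -> B B)
  Step 41: b b b b b b b b b b b b b b b b b b b B B B  =>  b b b b b b b b b b b b b b b b b b b B B B B   (applied B -> B B)
  Step 42: b b b b b b b b b b b b b b b b b b b B B B B  =>  b b b b b b b b b b b b b b b b b b b b B B B   (applied B -> b)
  Step 43: b b b b b b b b b b b b b b b b b b b b B B B  =>  b b b b b b b b b b b b b b b b b b b b b B B   (applied B -> b)
  Step 44: b b b b b b b b b b b b b b b b b b b b b B B  =>  b b b b b b b b b b b b b b b b b b b b b b B   (applied B -> b)
  Step 45: b b b b b b b b b b b b b b b b b b b b b b B  =>  b b b b b b b b b b b b b b b b b b b b b b B B   (applied B -> B B)
  Step 46: b b b b b b b b b b b b b b b b b b b b b b B B  =>  b b b b b b b b b b b b b b b b b b b b b b B B B   (applied B -> B B)
  Step 47: b b b b b b b b b b b b b b b b b b b b b b B B B  =>  b b b b b b b b b b b b b b b b b b b b b b b B B   (applied B -> b)
  Step 48: b b b b b b b b b b b b b b b b b b b b b b b B B  =>  b b b b b b b b b b b b b b b b b b b b b b b b B   (applied B -> b)
  Step 49: b b b b b b b b b b b b b b b b b b b b b b b b B  =>  b b b b b b b b b b b b b b b b b b b b b b b b B B   (applied B -> B B)
  Step 50: b b b b b b b b b b b b b b b b b b b b b b b b B B  =>  b b b b b b b b b b b b b b b b b b b b b b b b b B   (applied B -> b)
  Step 51: b b b b b b b b b b b b b b b b b b b b b b b b b B  =>  b b b b b b b b b b b b b b b b b b b b b b b b b b   (applied B -> b)
Final yield: b b b b b b b b b b b b b b b b b b b b b b b b b b
Total rewrite steps: 51

51
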